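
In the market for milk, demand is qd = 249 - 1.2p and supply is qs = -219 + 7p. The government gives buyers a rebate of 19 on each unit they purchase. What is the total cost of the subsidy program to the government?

Pre-subsidy: 249 - 1.2p = -219 + 7p gives p* = 2340/41, q* = 7401/41.
With the rebate, buyers effectively pay pb = ps − 19, where ps is the price sellers receive.
Demand in terms of ps becomes qd = 249 − 1.2(ps − 19) = 271.8 - 1.2ps. Setting this equal to supply: 271.8 - 1.2ps = -219 + 7ps, so ps = 2454/41.
Buyers pay pb = 2454/41 − 19 = 1675/41; q' = -219 + 7·(2454/41) = 8199/41.
Government outlay = subsidy × quantity = 19 × 8199/41 = 155781/41.

Government cost = 155781/41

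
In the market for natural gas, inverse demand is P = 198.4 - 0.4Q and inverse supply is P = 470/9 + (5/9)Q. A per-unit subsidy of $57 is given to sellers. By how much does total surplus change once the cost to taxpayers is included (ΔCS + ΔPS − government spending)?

Pre-subsidy: 198.4 - 0.4Q = 470/9 + (5/9)Q gives Q* = 6578/43 and P* = 5900/43.
With the subsidy, sellers receive Ps = Pb + 57 for each unit, where Pb is the price buyers pay.
On the curves, Pb = 198.4 - 0.4Q and Ps = 470/9 + (5/9)Q; the wedge Ps − Pb = 57 gives 470/9 + (5/9)Q − (198.4 - 0.4Q) = 57, so Q' = 9143/43.
Then Pb = 198.4 − 0.4·(9143/43) = 4874/43 and Ps = 470/9 + (5/9)·(9143/43) = 7325/43.
ΔCS = ½(6578/43 + 9143/43)(5900/43 − 4874/43) = 8064873/1849; ΔPS = ½(6578/43 + 9143/43)(7325/43 − 5900/43) = 22402425/3698.
Government spending = 57 × 9143/43 = 521151/43.
Net change = 8064873/1849 + 22402425/3698 − 521151/43 = -146205/86. The loss equals the DWL triangle ½·57·2565/43.

Net change in total surplus = -146205/86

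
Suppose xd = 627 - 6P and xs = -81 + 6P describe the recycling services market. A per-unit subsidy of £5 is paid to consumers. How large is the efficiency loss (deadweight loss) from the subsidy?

Deadweight loss = £37.5

Pre-subsidy: 627 - 6P = -81 + 6P gives P* = 59, x* = 273.
With the rebate, buyers effectively pay Pb = Ps − 5, where Ps is the price sellers receive.
Demand in terms of Ps becomes xd = 627 − 6(Ps − 5) = 657 - 6Ps. Setting this equal to supply: 657 - 6Ps = -81 + 6Ps, so Ps = 61.5.
Buyers pay Pb = 61.5 − 5 = 56.5; x' = -81 + 6·61.5 = 288.
The subsidy expands output by 288 − 273 = 15 past the efficient level; on those units the gap between marginal cost and willingness to pay runs from 0 up to 5.
DWL = ½ × 5 × 15 = 37.5.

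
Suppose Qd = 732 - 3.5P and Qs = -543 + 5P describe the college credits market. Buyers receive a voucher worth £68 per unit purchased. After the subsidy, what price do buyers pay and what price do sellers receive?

Buyers pay £110; sellers receive £178

Pre-subsidy: 732 - 3.5P = -543 + 5P gives P* = 150, Q* = 207.
With the rebate, buyers effectively pay Pb = Ps − 68, where Ps is the price sellers receive.
Demand in terms of Ps becomes Qd = 732 − 3.5(Ps − 68) = 970 - 3.5Ps. Setting this equal to supply: 970 - 3.5Ps = -543 + 5Ps, so Ps = 178.
Buyers pay Pb = 178 − 68 = 110; Q' = -543 + 5·178 = 347.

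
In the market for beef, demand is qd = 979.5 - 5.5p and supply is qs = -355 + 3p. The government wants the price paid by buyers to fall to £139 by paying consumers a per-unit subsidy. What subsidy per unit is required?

Required subsidy s = £51 per unit

At a buyer price of 139, quantity demanded is 979.5 − 5.5·139 = 215.
Sellers supply 215 only when they receive ps with -355 + 3·ps = 215, i.e. ps = 190.
s = ps − pb = 190 − 139 = 51.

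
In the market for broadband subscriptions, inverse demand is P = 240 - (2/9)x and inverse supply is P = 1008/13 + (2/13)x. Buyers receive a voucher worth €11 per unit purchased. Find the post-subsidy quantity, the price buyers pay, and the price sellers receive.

Pre-subsidy: 240 - (2/9)x = 1008/13 + (2/13)x gives x* = 432 and P* = 144.
With the rebate, buyers effectively pay Pb = Ps − 11, where Ps is the price sellers receive.
On the curves, Pb = 240 - (2/9)x and Ps = 1008/13 + (2/13)x; the wedge Ps − Pb = 11 gives 1008/13 + (2/13)x − (240 - (2/9)x) = 11, so x' = 461.25.
Then Pb = 240 − (2/9)·461.25 = 137.5 and Ps = 1008/13 + (2/13)·461.25 = 148.5.

x' = 461.25; buyers pay €137.5; sellers receive €148.5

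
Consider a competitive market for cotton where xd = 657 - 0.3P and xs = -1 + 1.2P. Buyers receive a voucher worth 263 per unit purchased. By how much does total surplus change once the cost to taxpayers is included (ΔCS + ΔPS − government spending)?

Pre-subsidy: 657 - 0.3P = -1 + 1.2P gives P* = 1316/3, x* = 525.4.
With the rebate, buyers effectively pay Pb = Ps − 263, where Ps is the price sellers receive.
Demand in terms of Ps becomes xd = 657 − 0.3(Ps − 263) = 735.9 - 0.3Ps. Setting this equal to supply: 735.9 - 0.3Ps = -1 + 1.2Ps, so Ps = 7369/15.
Buyers pay Pb = 7369/15 − 263 = 3424/15; x' = -1 + 1.2·(7369/15) = 588.52.
ΔCS = ½(525.4 + 588.52)(1316/3 − 3424/15) = 117184.384; ΔPS = ½(525.4 + 588.52)(7369/15 − 1316/3) = 29296.096.
Government spending = 263 × 588.52 = 154780.76.
Net change = 117184.384 + 29296.096 − 154780.76 = -8300.28. The loss equals the DWL triangle ½·263·63.12.

Net change in total surplus = -8300.28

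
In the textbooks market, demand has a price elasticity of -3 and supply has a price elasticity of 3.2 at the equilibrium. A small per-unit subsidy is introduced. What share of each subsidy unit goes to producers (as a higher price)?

For a small subsidy around the equilibrium, the benefit split depends on the relative slopes, which at a point are proportional to the elasticities.
Buyer share = εs/(εs + |εd|) = 3.2/(3.2 + 3) = 16/31; seller share = |εd|/(εs + |εd|) = 15/31.
So producers capture 15/31 of the subsidy.

Producer share = 15/31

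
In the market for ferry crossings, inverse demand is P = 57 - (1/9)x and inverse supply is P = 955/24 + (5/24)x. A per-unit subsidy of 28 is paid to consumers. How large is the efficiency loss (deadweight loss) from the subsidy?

Deadweight loss = 28224/23

Pre-subsidy: 57 - (1/9)x = 955/24 + (5/24)x gives x* = 1239/23 and P* = 3520/69.
With the rebate, buyers effectively pay Pb = Ps − 28, where Ps is the price sellers receive.
On the curves, Pb = 57 - (1/9)x and Ps = 955/24 + (5/24)x; the wedge Ps − Pb = 28 gives 955/24 + (5/24)x − (57 - (1/9)x) = 28, so x' = 3255/23.
Then Pb = 57 − (1/9)·(3255/23) = 2848/69 and Ps = 955/24 + (5/24)·(3255/23) = 4780/69.
The subsidy expands output by 3255/23 − 1239/23 = 2016/23 past the efficient level; on those units the gap between marginal cost and willingness to pay runs from 0 up to 28.
DWL = ½ × 28 × 2016/23 = 28224/23.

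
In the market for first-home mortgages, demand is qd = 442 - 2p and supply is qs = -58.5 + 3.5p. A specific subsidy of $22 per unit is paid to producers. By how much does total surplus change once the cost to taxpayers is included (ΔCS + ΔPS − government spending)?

Pre-subsidy: 442 - 2p = -58.5 + 3.5p gives p* = 91, q* = 260.
With the subsidy, sellers receive ps = pb + 22 for each unit, where pb is the price buyers pay.
Supply in terms of pb becomes qs = -58.5 + 3.5(pb + 22) = 18.5 + 3.5pb. Setting this equal to demand: 442 - 2pb = 18.5 + 3.5pb, so pb = 77.
Sellers receive ps = 77 + 22 = 99; q' = 442 − 2·77 = 288.
ΔCS = ½(260 + 288)(91 − 77) = 3836; ΔPS = ½(260 + 288)(99 − 91) = 2192.
Government spending = 22 × 288 = 6336.
Net change = 3836 + 2192 − 6336 = -308. The loss equals the DWL triangle ½·22·28.

Net change in total surplus = -$308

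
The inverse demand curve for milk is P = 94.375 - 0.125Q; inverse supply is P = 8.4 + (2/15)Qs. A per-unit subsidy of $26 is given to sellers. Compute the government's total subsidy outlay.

Government cost = 349362/31

Pre-subsidy: 94.375 - 0.125Q = 8.4 + (2/15)Q gives Q* = 10317/31 and P* = 1636/31.
With the subsidy, sellers receive Ps = Pb + 26 for each unit, where Pb is the price buyers pay.
On the curves, Pb = 94.375 - 0.125Q and Ps = 8.4 + (2/15)Q; the wedge Ps − Pb = 26 gives 8.4 + (2/15)Q − (94.375 - 0.125Q) = 26, so Q' = 13437/31.
Then Pb = 94.375 − 0.125·(13437/31) = 1246/31 and Ps = 8.4 + (2/15)·(13437/31) = 2052/31.
Government outlay = subsidy × quantity = 26 × 13437/31 = 349362/31.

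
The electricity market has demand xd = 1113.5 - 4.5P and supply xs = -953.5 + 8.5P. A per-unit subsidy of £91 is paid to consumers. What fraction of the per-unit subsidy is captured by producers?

Producer share = 9/26

Pre-subsidy: 1113.5 - 4.5P = -953.5 + 8.5P gives P* = 159, x* = 398.
With the rebate, buyers effectively pay Pb = Ps − 91, where Ps is the price sellers receive.
Demand in terms of Ps becomes xd = 1113.5 − 4.5(Ps − 91) = 1523 - 4.5Ps. Setting this equal to supply: 1523 - 4.5Ps = -953.5 + 8.5Ps, so Ps = 190.5.
Buyers pay Pb = 190.5 − 91 = 99.5; x' = -953.5 + 8.5·190.5 = 665.75.
Buyers' price falls by P* − Pb = 159 − 99.5 = 59.5; sellers' price rises by Ps − P* = 190.5 − 159 = 31.5.
So producers capture 31.5/91 = 9/26 of each unit of subsidy.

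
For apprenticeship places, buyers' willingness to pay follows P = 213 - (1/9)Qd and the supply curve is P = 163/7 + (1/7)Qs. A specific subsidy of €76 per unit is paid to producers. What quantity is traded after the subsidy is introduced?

Pre-subsidy: 213 - (1/9)Q = 163/7 + (1/7)Q gives Q* = 747 and P* = 130.
With the subsidy, sellers receive Ps = Pb + 76 for each unit, where Pb is the price buyers pay.
On the curves, Pb = 213 - (1/9)Q and Ps = 163/7 + (1/7)Q; the wedge Ps − Pb = 76 gives 163/7 + (1/7)Q − (213 - (1/9)Q) = 76, so Q' = 1046.25.
Then Pb = 213 − (1/9)·1046.25 = 96.75 and Ps = 163/7 + (1/7)·1046.25 = 172.75.

Q' = 1046.25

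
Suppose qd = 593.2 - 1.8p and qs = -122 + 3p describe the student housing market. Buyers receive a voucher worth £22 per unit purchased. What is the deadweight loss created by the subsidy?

Deadweight loss = £272.25

Pre-subsidy: 593.2 - 1.8p = -122 + 3p gives p* = 149, q* = 325.
With the rebate, buyers effectively pay pb = ps − 22, where ps is the price sellers receive.
Demand in terms of ps becomes qd = 593.2 − 1.8(ps − 22) = 632.8 - 1.8ps. Setting this equal to supply: 632.8 - 1.8ps = -122 + 3ps, so ps = 157.25.
Buyers pay pb = 157.25 − 22 = 135.25; q' = -122 + 3·157.25 = 349.75.
The subsidy expands output by 349.75 − 325 = 24.75 past the efficient level; on those units the gap between marginal cost and willingness to pay runs from 0 up to 22.
DWL = ½ × 22 × 24.75 = 272.25.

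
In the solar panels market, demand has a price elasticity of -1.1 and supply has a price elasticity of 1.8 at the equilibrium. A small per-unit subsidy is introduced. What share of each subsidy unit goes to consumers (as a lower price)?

For a small subsidy around the equilibrium, the benefit split depends on the relative slopes, which at a point are proportional to the elasticities.
Buyer share = εs/(εs + |εd|) = 1.8/(1.8 + 1.1) = 18/29; seller share = |εd|/(εs + |εd|) = 11/29.

Consumer share = 18/29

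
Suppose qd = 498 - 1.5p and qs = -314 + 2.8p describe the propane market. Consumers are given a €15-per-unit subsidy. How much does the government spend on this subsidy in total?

Government cost = 147960/43

Pre-subsidy: 498 - 1.5p = -314 + 2.8p gives p* = 8120/43, q* = 9234/43.
With the rebate, buyers effectively pay pb = ps − 15, where ps is the price sellers receive.
Demand in terms of ps becomes qd = 498 − 1.5(ps − 15) = 520.5 - 1.5ps. Setting this equal to supply: 520.5 - 1.5ps = -314 + 2.8ps, so ps = 8345/43.
Buyers pay pb = 8345/43 − 15 = 7700/43; q' = -314 + 2.8·(8345/43) = 9864/43.
Government outlay = subsidy × quantity = 15 × 9864/43 = 147960/43.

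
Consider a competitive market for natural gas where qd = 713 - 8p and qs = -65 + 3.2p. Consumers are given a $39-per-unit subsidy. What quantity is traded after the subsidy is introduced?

q' = 1725/7

Pre-subsidy: 713 - 8p = -65 + 3.2p gives p* = 1945/28, q* = 1101/7.
With the rebate, buyers effectively pay pb = ps − 39, where ps is the price sellers receive.
Demand in terms of ps becomes qd = 713 − 8(ps − 39) = 1025 - 8ps. Setting this equal to supply: 1025 - 8ps = -65 + 3.2ps, so ps = 2725/28.
Buyers pay pb = 2725/28 − 39 = 1633/28; q' = -65 + 3.2·(2725/28) = 1725/7.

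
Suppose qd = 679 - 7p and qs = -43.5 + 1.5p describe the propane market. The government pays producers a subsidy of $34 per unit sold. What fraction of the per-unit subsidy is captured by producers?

Pre-subsidy: 679 - 7p = -43.5 + 1.5p gives p* = 85, q* = 84.
With the subsidy, sellers receive ps = pb + 34 for each unit, where pb is the price buyers pay.
Supply in terms of pb becomes qs = -43.5 + 1.5(pb + 34) = 7.5 + 1.5pb. Setting this equal to demand: 679 - 7pb = 7.5 + 1.5pb, so pb = 79.
Sellers receive ps = 79 + 34 = 113; q' = 679 − 7·79 = 126.
Buyers' price falls by p* − pb = 85 − 79 = 6; sellers' price rises by ps − p* = 113 − 85 = 28.
So producers capture 28/34 = 14/17 of each unit of subsidy.

Producer share = 14/17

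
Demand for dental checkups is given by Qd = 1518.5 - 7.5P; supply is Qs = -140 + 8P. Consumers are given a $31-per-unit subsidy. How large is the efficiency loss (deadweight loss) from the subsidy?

Pre-subsidy: 1518.5 - 7.5P = -140 + 8P gives P* = 107, Q* = 716.
With the rebate, buyers effectively pay Pb = Ps − 31, where Ps is the price sellers receive.
Demand in terms of Ps becomes Qd = 1518.5 − 7.5(Ps − 31) = 1751 - 7.5Ps. Setting this equal to supply: 1751 - 7.5Ps = -140 + 8Ps, so Ps = 122.
Buyers pay Pb = 122 − 31 = 91; Q' = -140 + 8·122 = 836.
The subsidy expands output by 836 − 716 = 120 past the efficient level; on those units the gap between marginal cost and willingness to pay runs from 0 up to 31.
DWL = ½ × 31 × 120 = 1860.

Deadweight loss = $1860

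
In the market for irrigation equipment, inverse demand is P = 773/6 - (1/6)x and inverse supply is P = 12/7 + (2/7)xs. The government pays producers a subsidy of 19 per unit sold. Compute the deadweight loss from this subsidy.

Pre-subsidy: 773/6 - (1/6)x = 12/7 + (2/7)x gives x* = 281 and P* = 82.
With the subsidy, sellers receive Ps = Pb + 19 for each unit, where Pb is the price buyers pay.
On the curves, Pb = 773/6 - (1/6)x and Ps = 12/7 + (2/7)x; the wedge Ps − Pb = 19 gives 12/7 + (2/7)x − (773/6 - (1/6)x) = 19, so x' = 323.
Then Pb = 773/6 − (1/6)·323 = 75 and Ps = 12/7 + (2/7)·323 = 94.
The subsidy expands output by 323 − 281 = 42 past the efficient level; on those units the gap between marginal cost and willingness to pay runs from 0 up to 19.
DWL = ½ × 19 × 42 = 399.

Deadweight loss = 399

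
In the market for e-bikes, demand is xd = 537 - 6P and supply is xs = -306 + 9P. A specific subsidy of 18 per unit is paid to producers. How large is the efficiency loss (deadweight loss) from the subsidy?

Pre-subsidy: 537 - 6P = -306 + 9P gives P* = 56.2, x* = 199.8.
With the subsidy, sellers receive Ps = Pb + 18 for each unit, where Pb is the price buyers pay.
Supply in terms of Pb becomes xs = -306 + 9(Pb + 18) = -144 + 9Pb. Setting this equal to demand: 537 - 6Pb = -144 + 9Pb, so Pb = 45.4.
Sellers receive Ps = 45.4 + 18 = 63.4; x' = 537 − 6·45.4 = 264.6.
The subsidy expands output by 264.6 − 199.8 = 64.8 past the efficient level; on those units the gap between marginal cost and willingness to pay runs from 0 up to 18.
DWL = ½ × 18 × 64.8 = 583.2.

Deadweight loss = 583.2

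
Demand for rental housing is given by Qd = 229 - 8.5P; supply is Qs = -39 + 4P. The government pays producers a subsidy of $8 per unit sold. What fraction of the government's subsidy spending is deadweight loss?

Pre-subsidy: 229 - 8.5P = -39 + 4P gives P* = 21.44, Q* = 46.76.
With the subsidy, sellers receive Ps = Pb + 8 for each unit, where Pb is the price buyers pay.
Supply in terms of Pb becomes Qs = -39 + 4(Pb + 8) = -7 + 4Pb. Setting this equal to demand: 229 - 8.5Pb = -7 + 4Pb, so Pb = 18.88.
Sellers receive Ps = 18.88 + 8 = 26.88; Q' = 229 − 8.5·18.88 = 68.52.
ΔCS = ½(46.76 + 68.52)(21.44 − 18.88) = 147.5584; ΔPS = ½(46.76 + 68.52)(26.88 − 21.44) = 313.5616.
Government spending = 8 × 68.52 = 548.16.
DWL = ½ × 8 × (68.52 − 46.76) = 87.04; fraction = 87.04 / 548.16 = 272/1713.

DWL / government spending = 272/1713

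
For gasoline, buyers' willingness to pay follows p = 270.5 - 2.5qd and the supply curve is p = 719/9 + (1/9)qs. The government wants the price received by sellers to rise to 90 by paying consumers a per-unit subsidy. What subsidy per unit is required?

Required subsidy s = 47 per unit

At a seller price of 90, quantity supplied is -719 + 9·90 = 91.
Buyers absorb 91 only when they pay pb = 270.5 − 2.5·91 = 43.
s = ps − pb = 90 − 43 = 47.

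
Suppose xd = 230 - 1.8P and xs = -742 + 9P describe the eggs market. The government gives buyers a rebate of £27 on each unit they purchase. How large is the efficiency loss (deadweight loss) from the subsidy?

Pre-subsidy: 230 - 1.8P = -742 + 9P gives P* = 90, x* = 68.
With the rebate, buyers effectively pay Pb = Ps − 27, where Ps is the price sellers receive.
Demand in terms of Ps becomes xd = 230 − 1.8(Ps − 27) = 278.6 - 1.8Ps. Setting this equal to supply: 278.6 - 1.8Ps = -742 + 9Ps, so Ps = 94.5.
Buyers pay Pb = 94.5 − 27 = 67.5; x' = -742 + 9·94.5 = 108.5.
The subsidy expands output by 108.5 − 68 = 40.5 past the efficient level; on those units the gap between marginal cost and willingness to pay runs from 0 up to 27.
DWL = ½ × 27 × 40.5 = 546.75.

Deadweight loss = £546.75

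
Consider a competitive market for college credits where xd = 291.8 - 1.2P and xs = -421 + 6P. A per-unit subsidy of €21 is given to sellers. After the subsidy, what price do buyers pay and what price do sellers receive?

Pre-subsidy: 291.8 - 1.2P = -421 + 6P gives P* = 99, x* = 173.
With the subsidy, sellers receive Ps = Pb + 21 for each unit, where Pb is the price buyers pay.
Supply in terms of Pb becomes xs = -421 + 6(Pb + 21) = -295 + 6Pb. Setting this equal to demand: 291.8 - 1.2Pb = -295 + 6Pb, so Pb = 81.5.
Sellers receive Ps = 81.5 + 21 = 102.5; x' = 291.8 − 1.2·81.5 = 194.

Buyers pay €81.5; sellers receive €102.5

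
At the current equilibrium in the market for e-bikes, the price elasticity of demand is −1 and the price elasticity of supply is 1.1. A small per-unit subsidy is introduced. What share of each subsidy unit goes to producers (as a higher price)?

For a small subsidy around the equilibrium, the benefit split depends on the relative slopes, which at a point are proportional to the elasticities.
Buyer share = εs/(εs + |εd|) = 1.1/(1.1 + 1) = 11/21; seller share = |εd|/(εs + |εd|) = 10/21.
So producers capture 10/21 of the subsidy.

Producer share = 10/21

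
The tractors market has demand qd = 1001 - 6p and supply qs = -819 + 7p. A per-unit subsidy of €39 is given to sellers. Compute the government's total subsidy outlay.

Pre-subsidy: 1001 - 6p = -819 + 7p gives p* = 140, q* = 161.
With the subsidy, sellers receive ps = pb + 39 for each unit, where pb is the price buyers pay.
Supply in terms of pb becomes qs = -819 + 7(pb + 39) = -546 + 7pb. Setting this equal to demand: 1001 - 6pb = -546 + 7pb, so pb = 119.
Sellers receive ps = 119 + 39 = 158; q' = 1001 − 6·119 = 287.
Government outlay = subsidy × quantity = 39 × 287 = 11193.

Government cost = €11193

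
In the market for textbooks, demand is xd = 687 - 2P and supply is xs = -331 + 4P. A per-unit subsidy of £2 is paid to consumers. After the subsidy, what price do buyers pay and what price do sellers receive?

Buyers pay 505/3; sellers receive 511/3

Pre-subsidy: 687 - 2P = -331 + 4P gives P* = 509/3, x* = 1043/3.
With the rebate, buyers effectively pay Pb = Ps − 2, where Ps is the price sellers receive.
Demand in terms of Ps becomes xd = 687 − 2(Ps − 2) = 691 - 2Ps. Setting this equal to supply: 691 - 2Ps = -331 + 4Ps, so Ps = 511/3.
Buyers pay Pb = 511/3 − 2 = 505/3; x' = -331 + 4·(511/3) = 1051/3.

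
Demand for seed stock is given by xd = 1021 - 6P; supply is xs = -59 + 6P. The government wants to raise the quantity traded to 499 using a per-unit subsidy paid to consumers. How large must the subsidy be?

At x = 499, invert demand for the buyer price: Pb = (1021 − 499)/6 = 87; invert supply for the seller price: Ps = (499 − (-59))/6 = 93.
The subsidy must fill the gap: s = Ps − Pb = 93 − 87 = 6.

Required subsidy s = 6 per unit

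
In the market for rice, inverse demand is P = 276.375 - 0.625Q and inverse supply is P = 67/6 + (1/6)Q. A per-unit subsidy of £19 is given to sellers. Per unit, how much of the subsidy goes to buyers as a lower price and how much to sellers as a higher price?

Buyers gain £15 per unit; sellers gain £4 per unit

Pre-subsidy: 276.375 - 0.625Q = 67/6 + (1/6)Q gives Q* = 335 and P* = 67.
With the subsidy, sellers receive Ps = Pb + 19 for each unit, where Pb is the price buyers pay.
On the curves, Pb = 276.375 - 0.625Q and Ps = 67/6 + (1/6)Q; the wedge Ps − Pb = 19 gives 67/6 + (1/6)Q − (276.375 - 0.625Q) = 19, so Q' = 359.
Then Pb = 276.375 − 0.625·359 = 52 and Ps = 67/6 + (1/6)·359 = 71.
Buyers' price falls by P* − Pb = 67 − 52 = 15; sellers' price rises by Ps − P* = 71 − 67 = 4.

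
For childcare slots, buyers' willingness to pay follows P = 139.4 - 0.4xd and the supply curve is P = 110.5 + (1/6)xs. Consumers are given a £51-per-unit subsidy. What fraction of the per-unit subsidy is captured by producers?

Pre-subsidy: 139.4 - 0.4x = 110.5 + (1/6)x gives x* = 51 and P* = 119.
With the rebate, buyers effectively pay Pb = Ps − 51, where Ps is the price sellers receive.
On the curves, Pb = 139.4 - 0.4x and Ps = 110.5 + (1/6)x; the wedge Ps − Pb = 51 gives 110.5 + (1/6)x − (139.4 - 0.4x) = 51, so x' = 141.
Then Pb = 139.4 − 0.4·141 = 83 and Ps = 110.5 + (1/6)·141 = 134.
Buyers' price falls by P* − Pb = 119 − 83 = 36; sellers' price rises by Ps − P* = 134 − 119 = 15.
So producers capture 15/51 = 5/17 of each unit of subsidy.

Producer share = 5/17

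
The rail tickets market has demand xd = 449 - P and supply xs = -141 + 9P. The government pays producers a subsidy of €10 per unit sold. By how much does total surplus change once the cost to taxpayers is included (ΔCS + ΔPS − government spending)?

Net change in total surplus = -€45

Pre-subsidy: 449 - P = -141 + 9P gives P* = 59, x* = 390.
With the subsidy, sellers receive Ps = Pb + 10 for each unit, where Pb is the price buyers pay.
Supply in terms of Pb becomes xs = -141 + 9(Pb + 10) = -51 + 9Pb. Setting this equal to demand: 449 - Pb = -51 + 9Pb, so Pb = 50.
Sellers receive Ps = 50 + 10 = 60; x' = 449 − 1·50 = 399.
ΔCS = ½(390 + 399)(59 − 50) = 3550.5; ΔPS = ½(390 + 399)(60 − 59) = 394.5.
Government spending = 10 × 399 = 3990.
Net change = 3550.5 + 394.5 − 3990 = -45. The loss equals the DWL triangle ½·10·9.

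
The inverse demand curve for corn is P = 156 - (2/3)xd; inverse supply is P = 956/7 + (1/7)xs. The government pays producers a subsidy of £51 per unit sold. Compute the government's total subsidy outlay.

Government cost = £4437

Pre-subsidy: 156 - (2/3)x = 956/7 + (1/7)x gives x* = 24 and P* = 140.
With the subsidy, sellers receive Ps = Pb + 51 for each unit, where Pb is the price buyers pay.
On the curves, Pb = 156 - (2/3)x and Ps = 956/7 + (1/7)x; the wedge Ps − Pb = 51 gives 956/7 + (1/7)x − (156 - (2/3)x) = 51, so x' = 87.
Then Pb = 156 − (2/3)·87 = 98 and Ps = 956/7 + (1/7)·87 = 149.
Government outlay = subsidy × quantity = 51 × 87 = 4437.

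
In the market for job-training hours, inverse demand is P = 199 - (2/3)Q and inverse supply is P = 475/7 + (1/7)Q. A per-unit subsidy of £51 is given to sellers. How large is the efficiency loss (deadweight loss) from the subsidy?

Deadweight loss = £1606.5

Pre-subsidy: 199 - (2/3)Q = 475/7 + (1/7)Q gives Q* = 162 and P* = 91.
With the subsidy, sellers receive Ps = Pb + 51 for each unit, where Pb is the price buyers pay.
On the curves, Pb = 199 - (2/3)Q and Ps = 475/7 + (1/7)Q; the wedge Ps − Pb = 51 gives 475/7 + (1/7)Q − (199 - (2/3)Q) = 51, so Q' = 225.
Then Pb = 199 − (2/3)·225 = 49 and Ps = 475/7 + (1/7)·225 = 100.
The subsidy expands output by 225 − 162 = 63 past the efficient level; on those units the gap between marginal cost and willingness to pay runs from 0 up to 51.
DWL = ½ × 51 × 63 = 1606.5.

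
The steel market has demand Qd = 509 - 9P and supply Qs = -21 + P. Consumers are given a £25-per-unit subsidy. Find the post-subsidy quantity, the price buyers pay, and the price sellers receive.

Q' = 54.5; buyers pay £50.5; sellers receive £75.5

Pre-subsidy: 509 - 9P = -21 + P gives P* = 53, Q* = 32.
With the rebate, buyers effectively pay Pb = Ps − 25, where Ps is the price sellers receive.
Demand in terms of Ps becomes Qd = 509 − 9(Ps − 25) = 734 - 9Ps. Setting this equal to supply: 734 - 9Ps = -21 + Ps, so Ps = 75.5.
Buyers pay Pb = 75.5 − 25 = 50.5; Q' = -21 + 1·75.5 = 54.5.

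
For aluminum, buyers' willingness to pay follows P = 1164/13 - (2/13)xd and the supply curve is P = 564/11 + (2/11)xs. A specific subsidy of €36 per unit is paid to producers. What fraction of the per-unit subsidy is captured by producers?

Producer share = 13/24

Pre-subsidy: 1164/13 - (2/13)x = 564/11 + (2/11)x gives x* = 114 and P* = 72.
With the subsidy, sellers receive Ps = Pb + 36 for each unit, where Pb is the price buyers pay.
On the curves, Pb = 1164/13 - (2/13)x and Ps = 564/11 + (2/11)x; the wedge Ps − Pb = 36 gives 564/11 + (2/11)x − (1164/13 - (2/13)x) = 36, so x' = 221.25.
Then Pb = 1164/13 − (2/13)·221.25 = 55.5 and Ps = 564/11 + (2/11)·221.25 = 91.5.
Buyers' price falls by P* − Pb = 72 − 55.5 = 16.5; sellers' price rises by Ps − P* = 91.5 − 72 = 19.5.
So producers capture 19.5/36 = 13/24 of each unit of subsidy.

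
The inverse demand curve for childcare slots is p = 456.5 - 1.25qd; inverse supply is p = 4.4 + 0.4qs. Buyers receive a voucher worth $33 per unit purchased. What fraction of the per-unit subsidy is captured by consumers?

Pre-subsidy: 456.5 - 1.25q = 4.4 + 0.4q gives q* = 274 and p* = 114.
With the rebate, buyers effectively pay pb = ps − 33, where ps is the price sellers receive.
On the curves, pb = 456.5 - 1.25q and ps = 4.4 + 0.4q; the wedge ps − pb = 33 gives 4.4 + 0.4q − (456.5 - 1.25q) = 33, so q' = 294.
Then pb = 456.5 − 1.25·294 = 89 and ps = 4.4 + 0.4·294 = 122.
Buyers' price falls by p* − pb = 114 − 89 = 25; sellers' price rises by ps − p* = 122 − 114 = 8.
So consumers capture 25/33 = 25/33 of each unit of subsidy.

Consumer share = 25/33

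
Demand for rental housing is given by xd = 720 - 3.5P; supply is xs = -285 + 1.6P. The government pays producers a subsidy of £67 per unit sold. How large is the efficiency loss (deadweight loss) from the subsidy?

Deadweight loss = 125692/51

Pre-subsidy: 720 - 3.5P = -285 + 1.6P gives P* = 3350/17, x* = 515/17.
With the subsidy, sellers receive Ps = Pb + 67 for each unit, where Pb is the price buyers pay.
Supply in terms of Pb becomes xs = -285 + 1.6(Pb + 67) = -177.8 + 1.6Pb. Setting this equal to demand: 720 - 3.5Pb = -177.8 + 1.6Pb, so Pb = 8978/51.
Sellers receive Ps = 8978/51 + 67 = 12395/51; x' = 720 − 3.5·(8978/51) = 5297/51.
The subsidy expands output by 5297/51 − 515/17 = 3752/51 past the efficient level; on those units the gap between marginal cost and willingness to pay runs from 0 up to 67.
DWL = ½ × 67 × 3752/51 = 125692/51.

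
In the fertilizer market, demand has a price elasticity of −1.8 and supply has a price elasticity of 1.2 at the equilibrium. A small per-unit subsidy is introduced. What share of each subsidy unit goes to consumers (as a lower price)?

Consumer share = 0.4

For a small subsidy around the equilibrium, the benefit split depends on the relative slopes, which at a point are proportional to the elasticities.
Buyer share = εs/(εs + |εd|) = 1.2/(1.2 + 1.8) = 0.4; seller share = |εd|/(εs + |εd|) = 0.6.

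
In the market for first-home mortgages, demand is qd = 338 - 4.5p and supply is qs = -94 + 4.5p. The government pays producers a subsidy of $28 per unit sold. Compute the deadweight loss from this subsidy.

Deadweight loss = $882

Pre-subsidy: 338 - 4.5p = -94 + 4.5p gives p* = 48, q* = 122.
With the subsidy, sellers receive ps = pb + 28 for each unit, where pb is the price buyers pay.
Supply in terms of pb becomes qs = -94 + 4.5(pb + 28) = 32 + 4.5pb. Setting this equal to demand: 338 - 4.5pb = 32 + 4.5pb, so pb = 34.
Sellers receive ps = 34 + 28 = 62; q' = 338 − 4.5·34 = 185.
The subsidy expands output by 185 − 122 = 63 past the efficient level; on those units the gap between marginal cost and willingness to pay runs from 0 up to 28.
DWL = ½ × 28 × 63 = 882.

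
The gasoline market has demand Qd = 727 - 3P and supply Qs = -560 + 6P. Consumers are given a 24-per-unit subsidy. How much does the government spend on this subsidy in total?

Pre-subsidy: 727 - 3P = -560 + 6P gives P* = 143, Q* = 298.
With the rebate, buyers effectively pay Pb = Ps − 24, where Ps is the price sellers receive.
Demand in terms of Ps becomes Qd = 727 − 3(Ps − 24) = 799 - 3Ps. Setting this equal to supply: 799 - 3Ps = -560 + 6Ps, so Ps = 151.
Buyers pay Pb = 151 − 24 = 127; Q' = -560 + 6·151 = 346.
Government outlay = subsidy × quantity = 24 × 346 = 8304.

Government cost = 8304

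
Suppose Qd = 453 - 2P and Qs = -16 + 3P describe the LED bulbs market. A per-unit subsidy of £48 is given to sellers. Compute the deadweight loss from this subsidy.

Deadweight loss = £1382.4

Pre-subsidy: 453 - 2P = -16 + 3P gives P* = 93.8, Q* = 265.4.
With the subsidy, sellers receive Ps = Pb + 48 for each unit, where Pb is the price buyers pay.
Supply in terms of Pb becomes Qs = -16 + 3(Pb + 48) = 128 + 3Pb. Setting this equal to demand: 453 - 2Pb = 128 + 3Pb, so Pb = 65.
Sellers receive Ps = 65 + 48 = 113; Q' = 453 − 2·65 = 323.
The subsidy expands output by 323 − 265.4 = 57.6 past the efficient level; on those units the gap between marginal cost and willingness to pay runs from 0 up to 48.
DWL = ½ × 48 × 57.6 = 1382.4.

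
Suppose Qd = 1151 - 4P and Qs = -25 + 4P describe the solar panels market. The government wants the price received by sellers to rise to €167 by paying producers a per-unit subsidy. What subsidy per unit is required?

At a seller price of 167, quantity supplied is -25 + 4·167 = 643.
Buyers absorb 643 only when they pay Pb with 1151 − 4·Pb = 643, i.e. Pb = 127.
s = Ps − Pb = 167 − 127 = 40.

Required subsidy s = €40 per unit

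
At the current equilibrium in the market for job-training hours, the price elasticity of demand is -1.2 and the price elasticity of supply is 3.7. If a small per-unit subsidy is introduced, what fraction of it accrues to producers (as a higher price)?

For a small subsidy around the equilibrium, the benefit split depends on the relative slopes, which at a point are proportional to the elasticities.
Buyer share = εs/(εs + |εd|) = 3.7/(3.7 + 1.2) = 37/49; seller share = |εd|/(εs + |εd|) = 12/49.
So producers capture 12/49 of the subsidy.

Producer share = 12/49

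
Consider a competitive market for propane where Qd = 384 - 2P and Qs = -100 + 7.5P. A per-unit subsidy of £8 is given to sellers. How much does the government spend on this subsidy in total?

Pre-subsidy: 384 - 2P = -100 + 7.5P gives P* = 968/19, Q* = 5360/19.
With the subsidy, sellers receive Ps = Pb + 8 for each unit, where Pb is the price buyers pay.
Supply in terms of Pb becomes Qs = -100 + 7.5(Pb + 8) = -40 + 7.5Pb. Setting this equal to demand: 384 - 2Pb = -40 + 7.5Pb, so Pb = 848/19.
Sellers receive Ps = 848/19 + 8 = 1000/19; Q' = 384 − 2·(848/19) = 5600/19.
Government outlay = subsidy × quantity = 8 × 5600/19 = 44800/19.

Government cost = 44800/19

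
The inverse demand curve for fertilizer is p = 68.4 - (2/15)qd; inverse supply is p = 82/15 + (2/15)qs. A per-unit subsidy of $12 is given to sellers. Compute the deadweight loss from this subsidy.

Pre-subsidy: 68.4 - (2/15)q = 82/15 + (2/15)q gives q* = 236 and p* = 554/15.
With the subsidy, sellers receive ps = pb + 12 for each unit, where pb is the price buyers pay.
On the curves, pb = 68.4 - (2/15)q and ps = 82/15 + (2/15)q; the wedge ps − pb = 12 gives 82/15 + (2/15)q − (68.4 - (2/15)q) = 12, so q' = 281.
Then pb = 68.4 − (2/15)·281 = 464/15 and ps = 82/15 + (2/15)·281 = 644/15.
The subsidy expands output by 281 − 236 = 45 past the efficient level; on those units the gap between marginal cost and willingness to pay runs from 0 up to 12.
DWL = ½ × 12 × 45 = 270.

Deadweight loss = $270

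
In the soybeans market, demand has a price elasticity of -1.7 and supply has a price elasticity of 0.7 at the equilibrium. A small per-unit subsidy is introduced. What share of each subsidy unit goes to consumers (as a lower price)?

Consumer share = 7/24

For a small subsidy around the equilibrium, the benefit split depends on the relative slopes, which at a point are proportional to the elasticities.
Buyer share = εs/(εs + |εd|) = 0.7/(0.7 + 1.7) = 7/24; seller share = |εd|/(εs + |εd|) = 17/24.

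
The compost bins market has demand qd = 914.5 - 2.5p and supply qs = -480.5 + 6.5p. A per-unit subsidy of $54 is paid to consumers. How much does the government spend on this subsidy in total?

Government cost = $33723

Pre-subsidy: 914.5 - 2.5p = -480.5 + 6.5p gives p* = 155, q* = 527.
With the rebate, buyers effectively pay pb = ps − 54, where ps is the price sellers receive.
Demand in terms of ps becomes qd = 914.5 − 2.5(ps − 54) = 1049.5 - 2.5ps. Setting this equal to supply: 1049.5 - 2.5ps = -480.5 + 6.5ps, so ps = 170.
Buyers pay pb = 170 − 54 = 116; q' = -480.5 + 6.5·170 = 624.5.
Government outlay = subsidy × quantity = 54 × 624.5 = 33723.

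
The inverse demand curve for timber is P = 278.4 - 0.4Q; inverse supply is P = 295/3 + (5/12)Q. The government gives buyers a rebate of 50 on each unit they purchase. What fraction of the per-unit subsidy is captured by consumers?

Pre-subsidy: 278.4 - 0.4Q = 295/3 + (5/12)Q gives Q* = 10804/49 and P* = 9320/49.
With the rebate, buyers effectively pay Pb = Ps − 50, where Ps is the price sellers receive.
On the curves, Pb = 278.4 - 0.4Q and Ps = 295/3 + (5/12)Q; the wedge Ps − Pb = 50 gives 295/3 + (5/12)Q − (278.4 - 0.4Q) = 50, so Q' = 1972/7.
Then Pb = 278.4 − 0.4·(1972/7) = 1160/7 and Ps = 295/3 + (5/12)·(1972/7) = 1510/7.
Buyers' price falls by P* − Pb = 9320/49 − 1160/7 = 1200/49; sellers' price rises by Ps − P* = 1510/7 − 9320/49 = 1250/49.
So consumers capture (1200/49)/50 = 24/49 of each unit of subsidy.

Consumer share = 24/49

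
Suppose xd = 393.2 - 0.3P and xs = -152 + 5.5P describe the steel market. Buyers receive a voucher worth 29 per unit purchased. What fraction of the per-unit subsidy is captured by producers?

Pre-subsidy: 393.2 - 0.3P = -152 + 5.5P gives P* = 94, x* = 365.
With the rebate, buyers effectively pay Pb = Ps − 29, where Ps is the price sellers receive.
Demand in terms of Ps becomes xd = 393.2 − 0.3(Ps − 29) = 401.9 - 0.3Ps. Setting this equal to supply: 401.9 - 0.3Ps = -152 + 5.5Ps, so Ps = 95.5.
Buyers pay Pb = 95.5 − 29 = 66.5; x' = -152 + 5.5·95.5 = 373.25.
Buyers' price falls by P* − Pb = 94 − 66.5 = 27.5; sellers' price rises by Ps − P* = 95.5 − 94 = 1.5.
So producers capture 1.5/29 = 3/58 of each unit of subsidy.

Producer share = 3/58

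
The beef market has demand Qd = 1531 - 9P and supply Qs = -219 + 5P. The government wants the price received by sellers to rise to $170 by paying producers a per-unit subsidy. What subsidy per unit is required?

At a seller price of 170, quantity supplied is -219 + 5·170 = 631.
Buyers absorb 631 only when they pay Pb with 1531 − 9·Pb = 631, i.e. Pb = 100.
s = Ps − Pb = 170 − 100 = 70.

Required subsidy s = $70 per unit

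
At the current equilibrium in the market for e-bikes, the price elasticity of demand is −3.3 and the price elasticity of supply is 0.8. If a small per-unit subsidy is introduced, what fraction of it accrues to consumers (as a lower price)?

For a small subsidy around the equilibrium, the benefit split depends on the relative slopes, which at a point are proportional to the elasticities.
Buyer share = εs/(εs + |εd|) = 0.8/(0.8 + 3.3) = 8/41; seller share = |εd|/(εs + |εd|) = 33/41.

Consumer share = 8/41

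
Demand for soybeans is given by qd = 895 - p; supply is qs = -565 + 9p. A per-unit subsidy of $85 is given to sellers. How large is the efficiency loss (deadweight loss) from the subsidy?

Deadweight loss = $3251.25

Pre-subsidy: 895 - p = -565 + 9p gives p* = 146, q* = 749.
With the subsidy, sellers receive ps = pb + 85 for each unit, where pb is the price buyers pay.
Supply in terms of pb becomes qs = -565 + 9(pb + 85) = 200 + 9pb. Setting this equal to demand: 895 - pb = 200 + 9pb, so pb = 69.5.
Sellers receive ps = 69.5 + 85 = 154.5; q' = 895 − 1·69.5 = 825.5.
The subsidy expands output by 825.5 − 749 = 76.5 past the efficient level; on those units the gap between marginal cost and willingness to pay runs from 0 up to 85.
DWL = ½ × 85 × 76.5 = 3251.25.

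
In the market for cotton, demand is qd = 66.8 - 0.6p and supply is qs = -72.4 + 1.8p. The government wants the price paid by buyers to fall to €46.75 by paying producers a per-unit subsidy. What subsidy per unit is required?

At a buyer price of 46.75, quantity demanded is 66.8 − 0.6·46.75 = 38.75.
Sellers supply 38.75 only when they receive ps with -72.4 + 1.8·ps = 38.75, i.e. ps = 61.75.
s = ps − pb = 61.75 − 46.75 = 15.

Required subsidy s = €15 per unit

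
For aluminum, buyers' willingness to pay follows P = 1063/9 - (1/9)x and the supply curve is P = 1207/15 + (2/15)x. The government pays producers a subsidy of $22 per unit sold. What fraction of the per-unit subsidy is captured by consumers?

Pre-subsidy: 1063/9 - (1/9)x = 1207/15 + (2/15)x gives x* = 154 and P* = 101.
With the subsidy, sellers receive Ps = Pb + 22 for each unit, where Pb is the price buyers pay.
On the curves, Pb = 1063/9 - (1/9)x and Ps = 1207/15 + (2/15)x; the wedge Ps − Pb = 22 gives 1207/15 + (2/15)x − (1063/9 - (1/9)x) = 22, so x' = 244.
Then Pb = 1063/9 − (1/9)·244 = 91 and Ps = 1207/15 + (2/15)·244 = 113.
Buyers' price falls by P* − Pb = 101 − 91 = 10; sellers' price rises by Ps − P* = 113 − 101 = 12.
So consumers capture 10/22 = 5/11 of each unit of subsidy.

Consumer share = 5/11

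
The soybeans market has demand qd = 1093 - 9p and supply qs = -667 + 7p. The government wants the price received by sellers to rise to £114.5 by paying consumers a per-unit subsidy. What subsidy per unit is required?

Required subsidy s = £8 per unit

At a seller price of 114.5, quantity supplied is -667 + 7·114.5 = 134.5.
Buyers absorb 134.5 only when they pay pb with 1093 − 9·pb = 134.5, i.e. pb = 106.5.
s = ps − pb = 114.5 − 106.5 = 8.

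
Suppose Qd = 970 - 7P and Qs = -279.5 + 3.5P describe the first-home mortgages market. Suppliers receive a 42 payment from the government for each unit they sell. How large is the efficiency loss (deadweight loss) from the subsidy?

Pre-subsidy: 970 - 7P = -279.5 + 3.5P gives P* = 119, Q* = 137.
With the subsidy, sellers receive Ps = Pb + 42 for each unit, where Pb is the price buyers pay.
Supply in terms of Pb becomes Qs = -279.5 + 3.5(Pb + 42) = -132.5 + 3.5Pb. Setting this equal to demand: 970 - 7Pb = -132.5 + 3.5Pb, so Pb = 105.
Sellers receive Ps = 105 + 42 = 147; Q' = 970 − 7·105 = 235.
The subsidy expands output by 235 − 137 = 98 past the efficient level; on those units the gap between marginal cost and willingness to pay runs from 0 up to 42.
DWL = ½ × 42 × 98 = 2058.

Deadweight loss = 2058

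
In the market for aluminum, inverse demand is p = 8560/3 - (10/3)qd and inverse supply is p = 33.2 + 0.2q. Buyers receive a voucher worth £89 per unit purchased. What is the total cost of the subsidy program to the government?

Government cost = 3883693/53

Pre-subsidy: 8560/3 - (10/3)q = 33.2 + 0.2q gives q* = 42302/53 and p* = 10220/53.
With the rebate, buyers effectively pay pb = ps − 89, where ps is the price sellers receive.
On the curves, pb = 8560/3 - (10/3)q and ps = 33.2 + 0.2q; the wedge ps − pb = 89 gives 33.2 + 0.2q − (8560/3 - (10/3)q) = 89, so q' = 43637/53.
Then pb = 8560/3 − (10/3)·(43637/53) = 5770/53 and ps = 33.2 + 0.2·(43637/53) = 10487/53.
Government outlay = subsidy × quantity = 89 × 43637/53 = 3883693/53.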